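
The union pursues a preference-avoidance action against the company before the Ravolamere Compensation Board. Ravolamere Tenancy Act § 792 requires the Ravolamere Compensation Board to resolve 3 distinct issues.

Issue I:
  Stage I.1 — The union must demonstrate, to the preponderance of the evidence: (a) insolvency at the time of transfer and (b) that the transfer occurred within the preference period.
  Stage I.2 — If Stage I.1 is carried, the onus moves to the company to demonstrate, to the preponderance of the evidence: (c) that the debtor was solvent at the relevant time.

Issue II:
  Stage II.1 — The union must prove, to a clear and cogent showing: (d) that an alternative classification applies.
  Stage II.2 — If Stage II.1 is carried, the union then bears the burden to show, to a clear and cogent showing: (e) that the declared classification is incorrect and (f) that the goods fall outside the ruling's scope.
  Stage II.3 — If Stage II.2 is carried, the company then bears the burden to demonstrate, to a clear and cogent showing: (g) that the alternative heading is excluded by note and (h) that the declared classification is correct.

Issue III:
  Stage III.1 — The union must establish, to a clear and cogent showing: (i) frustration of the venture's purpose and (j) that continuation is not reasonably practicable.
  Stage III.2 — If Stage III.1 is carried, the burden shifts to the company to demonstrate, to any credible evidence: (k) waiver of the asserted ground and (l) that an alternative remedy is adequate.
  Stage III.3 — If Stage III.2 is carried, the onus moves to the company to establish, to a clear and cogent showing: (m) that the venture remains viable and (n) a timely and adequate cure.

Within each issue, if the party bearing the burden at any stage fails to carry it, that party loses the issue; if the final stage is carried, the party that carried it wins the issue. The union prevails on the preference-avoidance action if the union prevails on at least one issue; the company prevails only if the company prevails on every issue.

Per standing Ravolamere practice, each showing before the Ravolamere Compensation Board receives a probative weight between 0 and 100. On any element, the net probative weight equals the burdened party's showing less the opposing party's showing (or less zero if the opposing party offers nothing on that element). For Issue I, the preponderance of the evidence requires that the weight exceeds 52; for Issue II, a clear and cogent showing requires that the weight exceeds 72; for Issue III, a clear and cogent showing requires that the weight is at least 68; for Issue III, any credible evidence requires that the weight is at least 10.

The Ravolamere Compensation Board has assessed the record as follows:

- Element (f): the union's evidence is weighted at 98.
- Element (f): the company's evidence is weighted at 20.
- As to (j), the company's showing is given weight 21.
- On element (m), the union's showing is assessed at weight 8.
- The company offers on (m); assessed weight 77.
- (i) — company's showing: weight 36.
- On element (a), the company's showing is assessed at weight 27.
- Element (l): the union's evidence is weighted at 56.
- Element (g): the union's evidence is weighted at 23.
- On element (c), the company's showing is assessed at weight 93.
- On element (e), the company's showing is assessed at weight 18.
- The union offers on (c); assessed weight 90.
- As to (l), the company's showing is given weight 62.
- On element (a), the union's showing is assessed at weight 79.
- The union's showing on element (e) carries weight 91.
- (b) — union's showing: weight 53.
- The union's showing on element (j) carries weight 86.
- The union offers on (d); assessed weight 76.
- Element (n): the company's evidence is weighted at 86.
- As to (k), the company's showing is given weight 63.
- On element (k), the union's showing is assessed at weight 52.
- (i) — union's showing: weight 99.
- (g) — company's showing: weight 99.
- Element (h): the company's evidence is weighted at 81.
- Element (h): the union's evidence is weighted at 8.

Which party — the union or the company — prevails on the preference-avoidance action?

company

— Issue I —
At Stage I.1 the union must meet the preponderance of the evidence (weight exceeds 52): on (a) the weight is 79 less the opposing 27 gives net 52, ≤ 52, so (a) does not meet the standard; on (b) the weight is 53, which does exceed 52, so (b) meets the standard.
  Not every element is met, so the union fails to carry Stage I.1.
The company prevails on this issue.
— Issue II —
Stage II.1 — burden on union; standard: a clear and cogent showing (weight exceeds 72).
    (d): 76 > 72 [met]
  Stage II.1 carried; the burden remains with the union.
Stage II.2 — burden on union; standard: a clear and cogent showing (weight exceeds 72).
    (e): 91 − 18 = 73 > 72 [met]
    (f): 98 − 20 = 78 > 72 [met]
  Stage II.2 carried; the burden shifts to the company.
Stage II.3 — burden on company; standard: a clear and cogent showing (weight exceeds 72).
    (g): 99 − 23 = 76 > 72 [met]
    (h): 81 − 8 = 73 > 72 [met]
  Stage II.3 carried; the final stage is satisfied.
Every stage carried; the company prevails on this issue.
— Issue III —
Stage III.1 — burden on union; standard: a clear and cogent showing (weight is at least 68).
    (i): 99 − 36 = 63 < 68 [not met]
    (j): 86 − 21 = 65 < 68 [not met]
  Not every element is met, so the union fails to carry Stage III.1.
So the company prevails on this issue.
Per-issue: Issue I → company; Issue II → company; Issue III → company. The union must prevail on at least one issue; overall, the company prevails.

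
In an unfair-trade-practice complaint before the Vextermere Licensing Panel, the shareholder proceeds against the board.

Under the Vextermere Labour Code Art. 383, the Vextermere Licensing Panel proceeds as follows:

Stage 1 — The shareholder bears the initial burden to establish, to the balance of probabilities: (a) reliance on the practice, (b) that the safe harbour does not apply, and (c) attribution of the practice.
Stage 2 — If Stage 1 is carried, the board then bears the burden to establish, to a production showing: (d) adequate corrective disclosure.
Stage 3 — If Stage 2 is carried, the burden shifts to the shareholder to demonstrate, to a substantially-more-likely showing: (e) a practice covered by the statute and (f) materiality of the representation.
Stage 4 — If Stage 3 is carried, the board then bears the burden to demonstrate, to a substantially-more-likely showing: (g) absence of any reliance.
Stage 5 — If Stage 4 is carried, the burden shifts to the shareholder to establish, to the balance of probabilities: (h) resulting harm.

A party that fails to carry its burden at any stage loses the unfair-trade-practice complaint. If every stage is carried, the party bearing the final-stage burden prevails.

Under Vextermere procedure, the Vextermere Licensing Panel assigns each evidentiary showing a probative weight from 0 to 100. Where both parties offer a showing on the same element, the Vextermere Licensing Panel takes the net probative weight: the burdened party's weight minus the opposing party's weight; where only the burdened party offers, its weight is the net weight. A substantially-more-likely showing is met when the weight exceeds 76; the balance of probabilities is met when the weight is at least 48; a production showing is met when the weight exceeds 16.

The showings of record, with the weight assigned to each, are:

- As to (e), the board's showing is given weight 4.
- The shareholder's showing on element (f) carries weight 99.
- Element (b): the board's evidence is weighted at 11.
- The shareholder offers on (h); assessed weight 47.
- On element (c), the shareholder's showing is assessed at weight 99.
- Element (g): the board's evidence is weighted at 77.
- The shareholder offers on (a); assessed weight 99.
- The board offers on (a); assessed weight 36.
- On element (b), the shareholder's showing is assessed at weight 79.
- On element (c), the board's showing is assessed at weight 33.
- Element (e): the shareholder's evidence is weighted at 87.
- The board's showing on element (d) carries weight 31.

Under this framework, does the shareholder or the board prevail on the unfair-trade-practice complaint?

Stage 1 (shareholder, the balance of probabilities, weight is at least 48): (a) net 99−36=63 ≥ 48 — meets; (b) net 79−11=68 ≥ 48 — meets; (c) net 99−33=66 ≥ 48 — meets.
  Stage 1 is satisfied; the onus moves to the board.
Stage 2 (board, a production showing, weight exceeds 16): (d) 31 > 16 — meets.
  Stage 2 carried; the burden shifts to the shareholder.
Stage 3 (shareholder, a substantially-more-likely showing, weight exceeds 76): (e) net 87−4=83 > 76 — meets; (f) 99 > 76 — meets.
  The shareholder carries Stage 3; the board now bears the burden.
Stage 4 (board, a substantially-more-likely showing, weight exceeds 76): (g) 77 > 76 — meets.
  Stage 4 carried; the burden shifts to the shareholder.
Stage 5 (shareholder, the balance of probabilities, weight is at least 48): (h) 47 < 48 — fails.
  The shareholder does not carry Stage 5.
The analysis ends at Stage 5; the board prevails.

board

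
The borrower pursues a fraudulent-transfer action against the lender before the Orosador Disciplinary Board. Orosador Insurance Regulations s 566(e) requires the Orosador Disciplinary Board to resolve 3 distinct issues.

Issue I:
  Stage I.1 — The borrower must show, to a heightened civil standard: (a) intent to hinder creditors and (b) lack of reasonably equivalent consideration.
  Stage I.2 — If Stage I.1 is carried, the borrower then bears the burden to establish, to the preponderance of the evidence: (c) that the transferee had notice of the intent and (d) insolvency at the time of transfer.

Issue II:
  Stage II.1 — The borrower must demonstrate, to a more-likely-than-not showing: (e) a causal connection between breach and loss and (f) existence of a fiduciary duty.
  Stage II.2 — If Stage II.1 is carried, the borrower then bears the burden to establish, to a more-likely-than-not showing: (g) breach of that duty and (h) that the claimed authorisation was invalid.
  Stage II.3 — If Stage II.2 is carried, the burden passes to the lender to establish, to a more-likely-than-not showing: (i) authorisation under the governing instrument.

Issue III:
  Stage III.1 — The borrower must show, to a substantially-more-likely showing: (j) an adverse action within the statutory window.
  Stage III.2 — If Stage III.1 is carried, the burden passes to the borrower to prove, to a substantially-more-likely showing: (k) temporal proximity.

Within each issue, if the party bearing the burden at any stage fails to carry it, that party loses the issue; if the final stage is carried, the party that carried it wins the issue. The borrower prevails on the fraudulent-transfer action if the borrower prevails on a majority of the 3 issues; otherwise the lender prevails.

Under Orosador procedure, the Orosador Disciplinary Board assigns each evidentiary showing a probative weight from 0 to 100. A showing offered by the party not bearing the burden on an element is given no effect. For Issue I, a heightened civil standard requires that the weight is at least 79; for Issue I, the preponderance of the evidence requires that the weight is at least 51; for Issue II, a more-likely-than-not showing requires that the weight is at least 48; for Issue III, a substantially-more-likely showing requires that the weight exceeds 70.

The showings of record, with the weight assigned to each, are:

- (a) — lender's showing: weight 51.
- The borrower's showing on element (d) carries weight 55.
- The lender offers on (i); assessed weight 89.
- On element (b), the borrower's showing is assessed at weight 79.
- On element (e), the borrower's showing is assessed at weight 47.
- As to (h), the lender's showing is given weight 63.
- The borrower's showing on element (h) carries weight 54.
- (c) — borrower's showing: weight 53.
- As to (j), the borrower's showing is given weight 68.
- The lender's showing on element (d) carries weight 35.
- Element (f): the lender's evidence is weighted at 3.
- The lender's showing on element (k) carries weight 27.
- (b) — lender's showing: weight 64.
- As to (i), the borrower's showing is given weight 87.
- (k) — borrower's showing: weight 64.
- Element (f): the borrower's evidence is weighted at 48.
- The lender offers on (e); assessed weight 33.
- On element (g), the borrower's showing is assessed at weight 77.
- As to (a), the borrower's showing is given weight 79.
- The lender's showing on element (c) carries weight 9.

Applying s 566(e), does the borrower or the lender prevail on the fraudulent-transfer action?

— Issue I —
At Stage I.1 the borrower must meet a heightened civil standard (weight is at least 79): on (a) the weight is 79 (the lender's 51 is given no effect), which does reach 79, so (a) meets the standard; on (b) the weight is 79 (the lender's 64 is given no effect), which does reach 79, so (b) meets the standard.
  Stage I.1 carried; the burden remains with the borrower.
At Stage I.2 the borrower must meet the preponderance of the evidence (weight is at least 51): on (c) the weight is 53 (the lender's 9 is given no effect), ≥ 51, so (c) meets the standard; on (d) the weight is 55 (the lender's 35 is given no effect), ≥ 51, so (d) meets the standard.
  All elements met at the final stage.
With every stage satisfied, the borrower prevails on this issue.
— Issue II —
Stage II.1 (borrower, a more-likely-than-not showing, weight is at least 48): (e) 47 (lender's 33 disregarded) < 48 — fails; (f) 48 (lender's 3 disregarded) ≥ 48 — meets.
  The borrower does not carry Stage II.1.
So the lender prevails on this issue.
— Issue III —
Stage III.1 (borrower, a substantially-more-likely showing, weight exceeds 70): (j) 68 ≤ 70 — fails.
  Not every element is met, so the borrower fails to carry Stage III.1.
The lender prevails on this issue.
Per-issue: Issue I → borrower; Issue II → lender; Issue III → lender. The borrower must prevail on a majority of issues; overall, the lender prevails.

lender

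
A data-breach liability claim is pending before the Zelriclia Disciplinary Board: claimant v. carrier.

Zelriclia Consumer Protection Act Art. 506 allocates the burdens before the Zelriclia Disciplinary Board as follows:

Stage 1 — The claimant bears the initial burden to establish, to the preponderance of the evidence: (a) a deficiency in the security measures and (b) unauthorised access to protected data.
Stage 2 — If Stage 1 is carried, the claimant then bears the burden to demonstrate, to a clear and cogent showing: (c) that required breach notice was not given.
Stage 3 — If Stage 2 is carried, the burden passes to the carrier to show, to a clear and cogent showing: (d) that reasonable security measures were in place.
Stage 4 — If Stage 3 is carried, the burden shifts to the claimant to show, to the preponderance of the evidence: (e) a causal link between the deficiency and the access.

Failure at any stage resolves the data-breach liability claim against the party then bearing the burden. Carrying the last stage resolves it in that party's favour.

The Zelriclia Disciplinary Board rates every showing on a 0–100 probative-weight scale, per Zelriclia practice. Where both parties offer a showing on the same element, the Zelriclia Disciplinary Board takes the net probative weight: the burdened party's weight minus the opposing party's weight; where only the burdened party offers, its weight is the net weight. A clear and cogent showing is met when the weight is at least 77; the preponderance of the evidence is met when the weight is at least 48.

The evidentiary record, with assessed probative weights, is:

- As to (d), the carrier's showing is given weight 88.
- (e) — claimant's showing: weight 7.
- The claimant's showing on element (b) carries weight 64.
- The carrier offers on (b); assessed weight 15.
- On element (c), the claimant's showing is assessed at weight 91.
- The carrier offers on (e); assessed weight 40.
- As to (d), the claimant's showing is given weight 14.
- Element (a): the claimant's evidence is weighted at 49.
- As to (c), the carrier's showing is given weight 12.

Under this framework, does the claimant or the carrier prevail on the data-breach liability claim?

At Stage 1 the claimant must meet the preponderance of the evidence (weight is at least 48): on (a) the weight is 49, which does reach 48, so (a) meets the standard; on (b) the weight is 64 less the opposing 15 gives net 49, which does reach 48, so (b) meets the standard.
  Stage 1 is satisfied; the claimant continues to bear the burden.
At Stage 2 the claimant must meet a clear and cogent showing (weight is at least 77): on (c) the weight is 91 less the opposing 12 gives net 79, which does reach 77, so (c) meets the standard.
  Stage 2 carried; the burden shifts to the carrier.
At Stage 3 the carrier must meet a clear and cogent showing (weight is at least 77): on (d) the weight is 88 less the opposing 14 gives net 74, which does not reach 77, so (d) does not meet the standard.
  Stage 3 not carried; the carrier fails its burden.
The claimant prevails.

claimant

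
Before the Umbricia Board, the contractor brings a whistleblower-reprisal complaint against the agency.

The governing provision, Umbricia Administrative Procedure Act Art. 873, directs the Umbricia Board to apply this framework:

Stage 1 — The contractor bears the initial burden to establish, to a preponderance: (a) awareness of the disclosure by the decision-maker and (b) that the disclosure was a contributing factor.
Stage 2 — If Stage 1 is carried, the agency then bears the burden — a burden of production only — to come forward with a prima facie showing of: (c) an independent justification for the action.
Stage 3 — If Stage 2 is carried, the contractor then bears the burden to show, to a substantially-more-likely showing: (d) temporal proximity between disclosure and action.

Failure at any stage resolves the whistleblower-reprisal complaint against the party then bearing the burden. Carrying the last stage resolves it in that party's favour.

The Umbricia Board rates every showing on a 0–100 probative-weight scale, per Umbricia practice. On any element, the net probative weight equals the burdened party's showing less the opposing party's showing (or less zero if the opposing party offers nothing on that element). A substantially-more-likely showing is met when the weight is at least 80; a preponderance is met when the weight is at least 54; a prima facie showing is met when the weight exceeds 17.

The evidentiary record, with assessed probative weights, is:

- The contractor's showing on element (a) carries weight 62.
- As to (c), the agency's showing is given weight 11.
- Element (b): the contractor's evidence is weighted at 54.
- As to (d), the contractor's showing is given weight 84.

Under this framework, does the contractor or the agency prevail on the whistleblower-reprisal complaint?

contractor

Stage 1 (contractor, a preponderance, weight is at least 54): (a) 62 ≥ 54 — meets; (b) 54 ≥ 54 — meets.
  Stage 1 carried; the burden shifts to the agency.
Stage 2 (agency, a prima facie showing, weight exceeds 17): (c) 11 ≤ 17 — fails.
  Stage 2 not carried; the agency fails its burden.
So the contractor prevails.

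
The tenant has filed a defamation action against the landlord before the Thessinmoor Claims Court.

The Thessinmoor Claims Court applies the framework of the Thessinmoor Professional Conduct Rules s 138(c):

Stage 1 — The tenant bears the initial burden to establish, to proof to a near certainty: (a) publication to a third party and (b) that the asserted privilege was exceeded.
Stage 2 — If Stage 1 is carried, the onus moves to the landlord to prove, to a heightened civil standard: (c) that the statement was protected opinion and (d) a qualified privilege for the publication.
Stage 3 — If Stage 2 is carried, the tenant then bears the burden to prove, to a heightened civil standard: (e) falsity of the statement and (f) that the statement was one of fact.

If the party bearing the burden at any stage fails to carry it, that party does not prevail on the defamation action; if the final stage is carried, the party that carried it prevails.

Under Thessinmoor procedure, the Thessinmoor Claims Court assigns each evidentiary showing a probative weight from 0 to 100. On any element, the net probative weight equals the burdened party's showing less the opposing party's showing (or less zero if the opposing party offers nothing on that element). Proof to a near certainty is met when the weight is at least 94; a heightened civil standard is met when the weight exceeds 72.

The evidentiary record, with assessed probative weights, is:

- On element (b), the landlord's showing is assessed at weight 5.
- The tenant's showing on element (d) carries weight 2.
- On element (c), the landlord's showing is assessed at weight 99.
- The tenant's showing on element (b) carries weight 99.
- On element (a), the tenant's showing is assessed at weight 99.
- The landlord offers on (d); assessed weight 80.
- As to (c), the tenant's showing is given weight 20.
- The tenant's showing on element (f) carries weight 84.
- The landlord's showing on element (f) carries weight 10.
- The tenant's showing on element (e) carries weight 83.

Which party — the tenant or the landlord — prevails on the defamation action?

Stage 1 (tenant, proof to a near certainty, weight is at least 94): (a) 99 ≥ 94 — meets; (b) net 99−5=94 ≥ 94 — meets.
  All elements met. The burden passes to the landlord.
Stage 2 (landlord, a heightened civil standard, weight exceeds 72): (c) net 99−20=79 > 72 — meets; (d) net 80−2=78 > 72 — meets.
  The landlord carries Stage 2; the tenant now bears the burden.
Stage 3 (tenant, a heightened civil standard, weight exceeds 72): (e) 83 > 72 — meets; (f) net 84−10=74 > 72 — meets.
  The tenant carries the last stage.
Every stage carried; the tenant prevails.

tenant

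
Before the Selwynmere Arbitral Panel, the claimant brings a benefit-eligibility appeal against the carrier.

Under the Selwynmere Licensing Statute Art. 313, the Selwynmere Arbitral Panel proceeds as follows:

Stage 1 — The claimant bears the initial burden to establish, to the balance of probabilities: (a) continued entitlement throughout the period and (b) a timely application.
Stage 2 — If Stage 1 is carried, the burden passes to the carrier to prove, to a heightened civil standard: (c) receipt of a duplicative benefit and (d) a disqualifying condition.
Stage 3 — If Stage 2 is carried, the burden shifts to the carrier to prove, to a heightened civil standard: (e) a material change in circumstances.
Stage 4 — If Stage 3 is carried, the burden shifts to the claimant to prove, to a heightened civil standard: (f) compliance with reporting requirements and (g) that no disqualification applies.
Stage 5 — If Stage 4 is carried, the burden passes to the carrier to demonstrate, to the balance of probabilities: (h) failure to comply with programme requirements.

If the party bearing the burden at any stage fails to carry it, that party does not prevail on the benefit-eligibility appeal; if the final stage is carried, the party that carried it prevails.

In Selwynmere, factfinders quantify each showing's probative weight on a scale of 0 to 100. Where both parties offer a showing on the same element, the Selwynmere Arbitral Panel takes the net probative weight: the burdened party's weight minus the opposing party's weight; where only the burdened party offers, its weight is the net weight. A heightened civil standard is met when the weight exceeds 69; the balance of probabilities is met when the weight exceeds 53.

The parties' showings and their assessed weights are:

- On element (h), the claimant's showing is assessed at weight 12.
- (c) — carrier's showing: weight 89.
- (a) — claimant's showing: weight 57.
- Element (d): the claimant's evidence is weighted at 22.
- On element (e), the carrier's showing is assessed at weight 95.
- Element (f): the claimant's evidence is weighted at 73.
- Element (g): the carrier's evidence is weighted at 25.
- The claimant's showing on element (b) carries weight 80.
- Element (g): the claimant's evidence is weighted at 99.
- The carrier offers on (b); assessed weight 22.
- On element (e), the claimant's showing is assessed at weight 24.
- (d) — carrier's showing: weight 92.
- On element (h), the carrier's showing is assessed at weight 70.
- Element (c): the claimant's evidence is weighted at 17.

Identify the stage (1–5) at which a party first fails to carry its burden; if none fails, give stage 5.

Stage 1 — burden on claimant; standard: the balance of probabilities (weight exceeds 53).
    (a): 57 > 53 [met]
    (b): 80 − 22 = 58 > 53 [met]
  Stage 1 is satisfied; the onus moves to the carrier.
Stage 2 — burden on carrier; standard: a heightened civil standard (weight exceeds 69).
    (c): 89 − 17 = 72 > 69 [met]
    (d): 92 − 22 = 70 > 69 [met]
  Stage 2 is satisfied; the carrier continues to bear the burden.
Stage 3 — burden on carrier; standard: a heightened civil standard (weight exceeds 69).
    (e): 95 − 24 = 71 > 69 [met]
  The carrier carries Stage 3; the claimant now bears the burden.
Stage 4 — burden on claimant; standard: a heightened civil standard (weight exceeds 69).
    (f): 73 > 69 [met]
    (g): 99 − 25 = 74 > 69 [met]
  The claimant carries Stage 4; the carrier now bears the burden.
Stage 5 — burden on carrier; standard: the balance of probabilities (weight exceeds 53).
    (h): 70 − 12 = 58 > 53 [met]
  The carrier carries the last stage.
With every stage satisfied, the carrier prevails.

stage 5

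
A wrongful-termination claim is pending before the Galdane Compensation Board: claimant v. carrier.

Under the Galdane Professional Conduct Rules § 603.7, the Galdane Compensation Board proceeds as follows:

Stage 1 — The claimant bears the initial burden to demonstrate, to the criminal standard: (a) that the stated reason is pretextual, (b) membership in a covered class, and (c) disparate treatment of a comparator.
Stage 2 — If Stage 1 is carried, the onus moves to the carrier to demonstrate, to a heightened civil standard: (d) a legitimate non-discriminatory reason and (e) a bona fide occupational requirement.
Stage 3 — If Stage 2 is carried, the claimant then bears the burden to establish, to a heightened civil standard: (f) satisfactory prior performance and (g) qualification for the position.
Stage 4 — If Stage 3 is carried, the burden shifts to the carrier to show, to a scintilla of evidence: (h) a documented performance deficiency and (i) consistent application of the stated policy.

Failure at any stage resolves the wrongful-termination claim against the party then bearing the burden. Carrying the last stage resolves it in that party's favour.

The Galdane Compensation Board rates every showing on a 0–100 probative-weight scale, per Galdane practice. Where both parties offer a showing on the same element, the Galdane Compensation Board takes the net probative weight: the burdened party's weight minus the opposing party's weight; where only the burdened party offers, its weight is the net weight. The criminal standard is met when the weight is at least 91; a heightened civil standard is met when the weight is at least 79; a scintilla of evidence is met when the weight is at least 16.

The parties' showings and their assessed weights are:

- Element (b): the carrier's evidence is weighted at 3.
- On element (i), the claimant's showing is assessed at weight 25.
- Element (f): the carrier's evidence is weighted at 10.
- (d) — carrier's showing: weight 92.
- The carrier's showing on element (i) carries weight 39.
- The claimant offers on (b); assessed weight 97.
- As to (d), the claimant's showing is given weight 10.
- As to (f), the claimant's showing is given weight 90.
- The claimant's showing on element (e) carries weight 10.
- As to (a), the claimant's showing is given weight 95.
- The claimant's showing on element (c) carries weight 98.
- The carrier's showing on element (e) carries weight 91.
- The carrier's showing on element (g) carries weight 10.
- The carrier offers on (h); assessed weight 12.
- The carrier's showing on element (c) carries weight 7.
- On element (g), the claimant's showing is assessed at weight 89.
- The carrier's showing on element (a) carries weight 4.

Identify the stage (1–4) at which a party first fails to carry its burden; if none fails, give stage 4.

stage 4

Stage 1 — burden on claimant; standard: the criminal standard (weight is at least 91).
    (a): 95 − 4 = 91 ≥ 91 [met]
    (b): 97 − 3 = 94 ≥ 91 [met]
    (c): 98 − 7 = 91 ≥ 91 [met]
  Stage 1 carried; the burden shifts to the carrier.
Stage 2 — burden on carrier; standard: a heightened civil standard (weight is at least 79).
    (d): 92 − 10 = 82 ≥ 79 [met]
    (e): 91 − 10 = 81 ≥ 79 [met]
  Stage 2 carried; the burden shifts to the claimant.
Stage 3 — burden on claimant; standard: a heightened civil standard (weight is at least 79).
    (f): 90 − 10 = 80 ≥ 79 [met]
    (g): 89 − 10 = 79 ≥ 79 [met]
  All elements met. The burden passes to the carrier.
Stage 4 — burden on carrier; standard: a scintilla of evidence (weight is at least 16).
    (h): 12 < 16 [not met]
    (i): 39 − 25 = 14 < 16 [not met]
  Stage 4 not carried; the carrier fails its burden.
The claimant prevails.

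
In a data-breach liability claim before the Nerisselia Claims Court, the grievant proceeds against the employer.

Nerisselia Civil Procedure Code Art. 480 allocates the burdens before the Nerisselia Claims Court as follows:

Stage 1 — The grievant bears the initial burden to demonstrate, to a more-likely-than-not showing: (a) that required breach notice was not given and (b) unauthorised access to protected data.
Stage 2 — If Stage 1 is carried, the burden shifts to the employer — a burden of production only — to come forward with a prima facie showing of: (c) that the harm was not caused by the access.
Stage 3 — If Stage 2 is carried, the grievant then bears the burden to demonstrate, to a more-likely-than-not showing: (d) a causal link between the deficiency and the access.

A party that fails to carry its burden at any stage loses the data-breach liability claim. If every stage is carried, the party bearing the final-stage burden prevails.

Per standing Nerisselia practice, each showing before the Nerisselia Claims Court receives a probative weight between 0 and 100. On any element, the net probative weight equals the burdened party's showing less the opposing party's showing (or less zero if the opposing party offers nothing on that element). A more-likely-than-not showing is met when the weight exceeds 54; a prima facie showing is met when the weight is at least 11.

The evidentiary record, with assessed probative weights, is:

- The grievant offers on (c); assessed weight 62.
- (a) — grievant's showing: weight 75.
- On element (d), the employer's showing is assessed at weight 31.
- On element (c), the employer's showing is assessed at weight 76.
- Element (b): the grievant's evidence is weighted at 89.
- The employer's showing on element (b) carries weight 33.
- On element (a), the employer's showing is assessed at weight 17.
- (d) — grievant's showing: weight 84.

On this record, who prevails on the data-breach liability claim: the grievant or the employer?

employer

Stage 1 — burden on grievant; standard: a more-likely-than-not showing (weight exceeds 54).
    (a): 75 − 17 = 58 > 54 [met]
    (b): 89 − 33 = 56 > 54 [met]
  All elements met. The burden passes to the employer.
Stage 2 — burden on employer; standard: a prima facie showing (weight is at least 11).
    (c): 76 − 62 = 14 ≥ 11 [met]
  Stage 2 is satisfied; the onus moves to the grievant.
Stage 3 — burden on grievant; standard: a more-likely-than-not showing (weight exceeds 54).
    (d): 84 − 31 = 53 ≤ 54 [not met]
  The grievant does not carry Stage 3.
The employer prevails.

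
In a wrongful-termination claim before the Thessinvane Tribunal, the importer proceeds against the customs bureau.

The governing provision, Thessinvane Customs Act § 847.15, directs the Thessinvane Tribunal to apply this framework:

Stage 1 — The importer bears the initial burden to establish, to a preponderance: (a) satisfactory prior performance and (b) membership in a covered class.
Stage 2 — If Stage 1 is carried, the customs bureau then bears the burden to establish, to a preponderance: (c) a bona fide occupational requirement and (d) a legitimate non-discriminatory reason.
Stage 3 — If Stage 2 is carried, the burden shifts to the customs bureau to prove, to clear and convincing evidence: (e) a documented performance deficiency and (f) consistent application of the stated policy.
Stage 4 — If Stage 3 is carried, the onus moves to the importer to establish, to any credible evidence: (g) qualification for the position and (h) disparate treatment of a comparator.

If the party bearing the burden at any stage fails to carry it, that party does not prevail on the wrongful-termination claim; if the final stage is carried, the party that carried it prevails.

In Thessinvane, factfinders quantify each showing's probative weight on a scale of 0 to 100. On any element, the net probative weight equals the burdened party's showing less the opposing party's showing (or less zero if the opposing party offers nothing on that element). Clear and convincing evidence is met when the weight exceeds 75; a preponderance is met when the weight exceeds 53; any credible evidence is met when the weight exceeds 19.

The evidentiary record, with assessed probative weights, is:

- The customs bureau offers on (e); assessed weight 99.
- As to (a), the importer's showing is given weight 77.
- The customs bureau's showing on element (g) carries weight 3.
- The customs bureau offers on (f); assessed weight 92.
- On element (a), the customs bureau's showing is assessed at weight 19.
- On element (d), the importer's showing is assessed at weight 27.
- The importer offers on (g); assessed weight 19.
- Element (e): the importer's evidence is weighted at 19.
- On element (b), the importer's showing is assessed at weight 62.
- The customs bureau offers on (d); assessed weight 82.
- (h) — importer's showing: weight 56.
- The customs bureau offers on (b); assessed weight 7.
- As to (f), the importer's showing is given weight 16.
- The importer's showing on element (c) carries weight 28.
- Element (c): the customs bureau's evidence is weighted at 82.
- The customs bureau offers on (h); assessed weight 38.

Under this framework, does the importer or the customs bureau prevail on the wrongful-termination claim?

customs bureau

Stage 1 — burden on importer; standard: a preponderance (weight exceeds 53).
    (a): 77 − 19 = 58 > 53 [met]
    (b): 62 − 7 = 55 > 53 [met]
  Stage 1 is satisfied; the onus moves to the customs bureau.
Stage 2 — burden on customs bureau; standard: a preponderance (weight exceeds 53).
    (c): 82 − 28 = 54 > 53 [met]
    (d): 82 − 27 = 55 > 53 [met]
  All elements met. The customs bureau retains the burden for Stage 3.
Stage 3 — burden on customs bureau; standard: clear and convincing evidence (weight exceeds 75).
    (e): 99 − 19 = 80 > 75 [met]
    (f): 92 − 16 = 76 > 75 [met]
  Stage 3 is satisfied; the onus moves to the importer.
Stage 4 — burden on importer; standard: any credible evidence (weight exceeds 19).
    (g): 19 − 3 = 16 ≤ 19 [not met]
    (h): 56 − 38 = 18 ≤ 19 [not met]
  The importer does not carry Stage 4.
So the customs bureau prevails.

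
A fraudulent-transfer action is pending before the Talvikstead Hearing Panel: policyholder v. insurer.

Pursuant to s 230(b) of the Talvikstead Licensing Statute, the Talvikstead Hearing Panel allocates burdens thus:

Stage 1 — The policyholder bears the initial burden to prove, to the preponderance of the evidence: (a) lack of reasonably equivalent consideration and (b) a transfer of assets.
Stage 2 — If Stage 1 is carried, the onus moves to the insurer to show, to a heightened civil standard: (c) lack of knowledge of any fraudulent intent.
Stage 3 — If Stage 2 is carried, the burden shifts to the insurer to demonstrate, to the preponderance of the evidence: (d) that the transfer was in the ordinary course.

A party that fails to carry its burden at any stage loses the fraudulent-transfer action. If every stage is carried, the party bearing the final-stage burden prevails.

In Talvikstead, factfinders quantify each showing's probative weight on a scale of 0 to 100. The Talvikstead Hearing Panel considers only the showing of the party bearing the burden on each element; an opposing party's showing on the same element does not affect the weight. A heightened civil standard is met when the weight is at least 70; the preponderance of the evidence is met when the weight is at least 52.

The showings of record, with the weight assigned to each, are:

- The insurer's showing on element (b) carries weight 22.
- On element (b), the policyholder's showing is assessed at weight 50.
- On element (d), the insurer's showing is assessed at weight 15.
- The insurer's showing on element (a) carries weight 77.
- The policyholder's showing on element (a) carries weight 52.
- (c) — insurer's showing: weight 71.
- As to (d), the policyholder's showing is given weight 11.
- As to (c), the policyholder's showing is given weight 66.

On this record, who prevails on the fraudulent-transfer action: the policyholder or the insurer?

Stage 1 (policyholder, the preponderance of the evidence, weight is at least 52): (a) 52 (insurer's 77 disregarded) ≥ 52 — meets; (b) 50 (insurer's 22 disregarded) < 52 — fails.
  The policyholder does not carry Stage 1.
So the insurer prevails.

insurer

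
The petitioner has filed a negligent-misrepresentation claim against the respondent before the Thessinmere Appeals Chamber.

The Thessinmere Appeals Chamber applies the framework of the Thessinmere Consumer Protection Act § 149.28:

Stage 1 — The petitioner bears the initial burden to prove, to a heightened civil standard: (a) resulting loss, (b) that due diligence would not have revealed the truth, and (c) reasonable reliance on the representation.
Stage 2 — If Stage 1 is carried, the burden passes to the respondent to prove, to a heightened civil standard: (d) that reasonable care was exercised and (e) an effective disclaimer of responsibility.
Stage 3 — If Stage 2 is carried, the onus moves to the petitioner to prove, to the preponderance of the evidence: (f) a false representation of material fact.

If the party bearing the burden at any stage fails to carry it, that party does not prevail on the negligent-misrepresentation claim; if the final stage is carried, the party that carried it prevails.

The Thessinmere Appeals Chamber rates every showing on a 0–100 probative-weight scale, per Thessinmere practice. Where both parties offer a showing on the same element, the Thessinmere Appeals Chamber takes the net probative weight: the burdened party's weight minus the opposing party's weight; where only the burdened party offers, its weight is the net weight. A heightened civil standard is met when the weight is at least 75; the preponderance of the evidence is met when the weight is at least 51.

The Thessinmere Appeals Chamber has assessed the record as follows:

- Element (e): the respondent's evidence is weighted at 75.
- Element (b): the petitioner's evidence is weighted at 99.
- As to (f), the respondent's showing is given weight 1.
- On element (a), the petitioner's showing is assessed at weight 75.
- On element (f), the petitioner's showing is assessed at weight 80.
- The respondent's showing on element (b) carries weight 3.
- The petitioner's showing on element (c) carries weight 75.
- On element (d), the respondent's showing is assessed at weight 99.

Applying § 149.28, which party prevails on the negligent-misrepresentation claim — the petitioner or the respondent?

petitioner

Stage 1 — burden on petitioner; standard: a heightened civil standard (weight is at least 75).
    (a): 75 ≥ 75 [met]
    (b): 99 − 3 = 96 ≥ 75 [met]
    (c): 75 ≥ 75 [met]
  All elements met. The burden passes to the respondent.
Stage 2 — burden on respondent; standard: a heightened civil standard (weight is at least 75).
    (d): 99 ≥ 75 [met]
    (e): 75 ≥ 75 [met]
  All elements met. The burden passes to the petitioner.
Stage 3 — burden on petitioner; standard: the preponderance of the evidence (weight is at least 51).
    (f): 80 − 1 = 79 ≥ 51 [met]
  Stage 3 carried; the final stage is satisfied.
Every stage carried; the petitioner prevails.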